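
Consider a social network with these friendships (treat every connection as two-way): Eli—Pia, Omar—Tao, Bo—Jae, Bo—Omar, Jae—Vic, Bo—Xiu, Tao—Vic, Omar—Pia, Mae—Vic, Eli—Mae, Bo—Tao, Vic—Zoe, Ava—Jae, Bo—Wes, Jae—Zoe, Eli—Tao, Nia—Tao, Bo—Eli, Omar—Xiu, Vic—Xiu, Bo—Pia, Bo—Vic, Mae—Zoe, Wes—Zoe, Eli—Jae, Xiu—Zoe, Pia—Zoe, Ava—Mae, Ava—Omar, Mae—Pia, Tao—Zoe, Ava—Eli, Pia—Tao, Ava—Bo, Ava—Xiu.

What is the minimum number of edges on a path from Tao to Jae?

2

Level 0: Tao
Level 1: Bo, Eli, Nia, Omar, Pia, Vic, Zoe
Level 2: Ava, Jae, Mae, Wes, Xiu
Jae first appears at level 2.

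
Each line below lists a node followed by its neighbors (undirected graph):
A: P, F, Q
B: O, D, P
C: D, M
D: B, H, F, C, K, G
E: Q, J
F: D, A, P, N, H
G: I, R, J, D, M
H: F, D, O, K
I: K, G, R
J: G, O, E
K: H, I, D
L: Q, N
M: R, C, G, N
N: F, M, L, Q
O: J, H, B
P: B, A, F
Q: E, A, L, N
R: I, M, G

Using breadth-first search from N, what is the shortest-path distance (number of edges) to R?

2

Level 0: N
Level 1: F, L, M, Q
Level 2: A, C, D, E, G, H, P, R
Level 3: B, I, J, K, O
R first appears at level 2.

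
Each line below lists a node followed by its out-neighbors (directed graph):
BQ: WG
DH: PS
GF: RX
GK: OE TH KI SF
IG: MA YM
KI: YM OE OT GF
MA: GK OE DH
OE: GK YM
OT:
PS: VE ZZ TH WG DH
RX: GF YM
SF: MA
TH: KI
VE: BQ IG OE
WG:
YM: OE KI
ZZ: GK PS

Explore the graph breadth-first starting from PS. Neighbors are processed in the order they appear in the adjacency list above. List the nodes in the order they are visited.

Visit PS; enqueue VE, ZZ, TH, WG, DH → queue [VE, ZZ, TH, WG, DH]
Visit VE; enqueue BQ, IG, OE → queue [ZZ, TH, WG, DH, BQ, IG, OE]
Visit ZZ; enqueue GK → queue [TH, WG, DH, BQ, IG, OE, GK]
Visit TH; enqueue KI → queue [WG, DH, BQ, IG, OE, GK, KI]
Visit WG → queue [DH, BQ, IG, OE, GK, KI]
Visit DH → queue [BQ, IG, OE, GK, KI]
Visit BQ → queue [IG, OE, GK, KI]
Visit IG; enqueue MA, YM → queue [OE, GK, KI, MA, YM]
Visit OE → queue [GK, KI, MA, YM]
Visit GK; enqueue SF → queue [KI, MA, YM, SF]
Visit KI; enqueue OT, GF → queue [MA, YM, SF, OT, GF]
Visit MA → queue [YM, SF, OT, GF]
Visit YM → queue [SF, OT, GF]
Visit SF → queue [OT, GF]
Visit OT → queue [GF]
Visit GF; enqueue RX → queue [RX]
Visit RX → queue []

PS → VE → ZZ → TH → WG → DH → BQ → IG → OE → GK → KI → MA → YM → SF → OT → GF → RX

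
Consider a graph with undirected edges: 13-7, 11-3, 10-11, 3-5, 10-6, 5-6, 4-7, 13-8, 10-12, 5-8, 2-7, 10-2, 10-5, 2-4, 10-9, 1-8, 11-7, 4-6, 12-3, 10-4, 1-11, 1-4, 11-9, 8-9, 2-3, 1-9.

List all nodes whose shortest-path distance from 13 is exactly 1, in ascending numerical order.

7, 8

Level 0: 13
Level 1: 7, 8
Level 2: 1, 2, 4, 5, 9, 11
Level 3: 3, 6, 10
Level 4: 12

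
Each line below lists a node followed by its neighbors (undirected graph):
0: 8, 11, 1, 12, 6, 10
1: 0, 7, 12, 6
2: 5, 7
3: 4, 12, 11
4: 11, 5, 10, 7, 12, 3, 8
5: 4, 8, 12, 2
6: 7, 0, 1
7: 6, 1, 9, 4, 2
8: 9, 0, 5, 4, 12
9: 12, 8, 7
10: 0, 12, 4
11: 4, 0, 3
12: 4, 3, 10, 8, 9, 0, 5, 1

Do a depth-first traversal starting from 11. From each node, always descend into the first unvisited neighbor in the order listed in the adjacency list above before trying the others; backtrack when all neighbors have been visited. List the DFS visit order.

11 -> 4 -> 5 -> 8 -> 9 -> 12 -> 3 -> 10 -> 0 -> 1 -> 7 -> 6 -> 2

Visit 11
11 → 4
4 → 5
5 → 8
8 → 9
9 → 12
12 → 3
12 → 10
10 → 0
0 → 1
1 → 7
7 → 6
7 → 2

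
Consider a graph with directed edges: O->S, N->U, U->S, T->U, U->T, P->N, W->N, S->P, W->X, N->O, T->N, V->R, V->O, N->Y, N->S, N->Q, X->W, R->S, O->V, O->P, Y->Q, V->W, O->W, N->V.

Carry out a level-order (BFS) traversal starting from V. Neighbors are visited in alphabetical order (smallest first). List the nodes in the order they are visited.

Visit V; enqueue O, R, W → queue [O, R, W]
Visit O; enqueue P, S → queue [R, W, P, S]
Visit R → queue [W, P, S]
Visit W; enqueue N, X → queue [P, S, N, X]
Visit P → queue [S, N, X]
Visit S → queue [N, X]
Visit N; enqueue Q, U, Y → queue [X, Q, U, Y]
Visit X → queue [Q, U, Y]
Visit Q → queue [U, Y]
Visit U; enqueue T → queue [Y, T]
Visit Y → queue [T]
Visit T → queue []

V, O, R, W, P, S, N, X, Q, U, Y, T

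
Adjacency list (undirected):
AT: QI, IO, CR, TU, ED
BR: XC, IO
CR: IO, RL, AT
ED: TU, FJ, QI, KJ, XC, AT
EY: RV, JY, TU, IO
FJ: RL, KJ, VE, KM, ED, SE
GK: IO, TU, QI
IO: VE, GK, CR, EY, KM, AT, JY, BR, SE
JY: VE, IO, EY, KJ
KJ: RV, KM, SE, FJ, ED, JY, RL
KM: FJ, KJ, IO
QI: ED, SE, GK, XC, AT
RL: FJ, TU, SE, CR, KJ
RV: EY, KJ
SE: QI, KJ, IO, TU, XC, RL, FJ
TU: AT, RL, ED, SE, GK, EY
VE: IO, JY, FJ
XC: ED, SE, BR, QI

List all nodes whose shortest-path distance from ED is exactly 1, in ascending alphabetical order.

AT, FJ, KJ, QI, TU, XC

Level 0: ED
Level 1: AT, FJ, KJ, QI, TU, XC
Level 2: BR, CR, EY, GK, IO, JY, KM, RL, RV, SE, VE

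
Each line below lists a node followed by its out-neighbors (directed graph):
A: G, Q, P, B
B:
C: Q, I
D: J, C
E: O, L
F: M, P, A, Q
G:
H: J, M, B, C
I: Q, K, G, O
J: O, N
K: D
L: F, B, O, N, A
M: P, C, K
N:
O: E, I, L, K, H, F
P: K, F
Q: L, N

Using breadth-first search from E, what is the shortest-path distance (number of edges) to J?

Level 0: E
Level 1: L, O
Level 2: A, B, F, H, I, K, N
Level 3: C, D, G, J, M, P, Q
J first appears at level 3.

3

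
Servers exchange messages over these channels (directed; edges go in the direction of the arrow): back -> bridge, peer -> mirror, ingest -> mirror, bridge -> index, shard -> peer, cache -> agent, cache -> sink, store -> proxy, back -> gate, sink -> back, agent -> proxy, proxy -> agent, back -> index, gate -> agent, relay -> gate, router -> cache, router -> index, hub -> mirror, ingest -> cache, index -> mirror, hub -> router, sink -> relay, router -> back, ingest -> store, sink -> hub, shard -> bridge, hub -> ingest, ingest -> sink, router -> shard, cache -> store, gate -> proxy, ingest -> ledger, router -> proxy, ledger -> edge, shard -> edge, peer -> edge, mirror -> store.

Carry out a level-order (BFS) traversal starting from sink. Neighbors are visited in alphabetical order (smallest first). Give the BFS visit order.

sink, back, hub, relay, bridge, gate, index, ingest, mirror, router, agent, proxy, cache, ledger, store, shard, edge, peer

Visit sink; enqueue back, hub, relay → queue [back, hub, relay]
Visit back; enqueue bridge, gate, index → queue [hub, relay, bridge, gate, index]
Visit hub; enqueue ingest, mirror, router → queue [relay, bridge, gate, index, ingest, mirror, router]
Visit relay → queue [bridge, gate, index, ingest, mirror, router]
Visit bridge → queue [gate, index, ingest, mirror, router]
Visit gate; enqueue agent, proxy → queue [index, ingest, mirror, router, agent, proxy]
Visit index → queue [ingest, mirror, router, agent, proxy]
Visit ingest; enqueue cache, ledger, store → queue [mirror, router, agent, proxy, cache, ledger, store]
Visit mirror → queue [router, agent, proxy, cache, ledger, store]
Visit router; enqueue shard → queue [agent, proxy, cache, ledger, store, shard]
Visit agent → queue [proxy, cache, ledger, store, shard]
Visit proxy → queue [cache, ledger, store, shard]
Visit cache → queue [ledger, store, shard]
Visit ledger; enqueue edge → queue [store, shard, edge]
Visit store → queue [shard, edge]
Visit shard; enqueue peer → queue [edge, peer]
Visit edge → queue [peer]
Visit peer → queue []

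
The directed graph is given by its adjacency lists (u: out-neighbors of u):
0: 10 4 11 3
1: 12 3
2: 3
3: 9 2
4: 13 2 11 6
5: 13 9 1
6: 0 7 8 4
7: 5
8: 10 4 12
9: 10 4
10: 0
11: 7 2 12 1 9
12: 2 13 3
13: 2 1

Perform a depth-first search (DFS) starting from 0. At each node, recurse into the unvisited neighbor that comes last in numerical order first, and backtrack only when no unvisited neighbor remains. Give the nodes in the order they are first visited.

0, 11, 12, 13, 2, 3, 9, 10, 4, 6, 8, 7, 5, 1

Visit 0
0 → 11
11 → 12
12 → 13
13 → 2
2 → 3
3 → 9
9 → 10
9 → 4
4 → 6
6 → 8
6 → 7
7 → 5
5 → 1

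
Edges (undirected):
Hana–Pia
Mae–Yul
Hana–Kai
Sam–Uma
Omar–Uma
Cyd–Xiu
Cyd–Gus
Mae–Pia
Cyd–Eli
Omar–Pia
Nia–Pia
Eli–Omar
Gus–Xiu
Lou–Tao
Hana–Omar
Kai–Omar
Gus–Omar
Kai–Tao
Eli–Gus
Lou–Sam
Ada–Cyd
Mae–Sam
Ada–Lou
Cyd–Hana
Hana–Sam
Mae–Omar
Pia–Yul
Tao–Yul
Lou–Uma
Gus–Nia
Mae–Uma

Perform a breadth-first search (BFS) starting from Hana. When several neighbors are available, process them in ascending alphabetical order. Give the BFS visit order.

Hana -> Cyd -> Kai -> Omar -> Pia -> Sam -> Ada -> Eli -> Gus -> Xiu -> Tao -> Mae -> Uma -> Nia -> Yul -> Lou

Visit Hana; enqueue Cyd, Kai, Omar, Pia, Sam → queue [Cyd, Kai, Omar, Pia, Sam]
Visit Cyd; enqueue Ada, Eli, Gus, Xiu → queue [Kai, Omar, Pia, Sam, Ada, Eli, Gus, Xiu]
Visit Kai; enqueue Tao → queue [Omar, Pia, Sam, Ada, Eli, Gus, Xiu, Tao]
Visit Omar; enqueue Mae, Uma → queue [Pia, Sam, Ada, Eli, Gus, Xiu, Tao, Mae, Uma]
Visit Pia; enqueue Nia, Yul → queue [Sam, Ada, Eli, Gus, Xiu, Tao, Mae, Uma, Nia, Yul]
Visit Sam; enqueue Lou → queue [Ada, Eli, Gus, Xiu, Tao, Mae, Uma, Nia, Yul, Lou]
Visit Ada → queue [Eli, Gus, Xiu, Tao, Mae, Uma, Nia, Yul, Lou]
Visit Eli → queue [Gus, Xiu, Tao, Mae, Uma, Nia, Yul, Lou]
Visit Gus → queue [Xiu, Tao, Mae, Uma, Nia, Yul, Lou]
Visit Xiu → queue [Tao, Mae, Uma, Nia, Yul, Lou]
Visit Tao → queue [Mae, Uma, Nia, Yul, Lou]
Visit Mae → queue [Uma, Nia, Yul, Lou]
Visit Uma → queue [Nia, Yul, Lou]
Visit Nia → queue [Yul, Lou]
Visit Yul → queue [Lou]
Visit Lou → queue []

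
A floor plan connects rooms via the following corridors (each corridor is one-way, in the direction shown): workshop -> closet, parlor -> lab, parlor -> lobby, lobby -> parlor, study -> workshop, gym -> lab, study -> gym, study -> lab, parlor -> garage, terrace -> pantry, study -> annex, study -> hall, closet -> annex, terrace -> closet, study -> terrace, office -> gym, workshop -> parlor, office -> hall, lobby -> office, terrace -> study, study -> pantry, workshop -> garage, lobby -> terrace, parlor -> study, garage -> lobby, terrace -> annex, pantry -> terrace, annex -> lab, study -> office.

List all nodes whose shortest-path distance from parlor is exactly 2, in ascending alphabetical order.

Level 0: parlor
Level 1: garage, lab, lobby, study
Level 2: annex, gym, hall, office, pantry, terrace, workshop
Level 3: closet

annex, gym, hall, office, pantry, terrace, workshop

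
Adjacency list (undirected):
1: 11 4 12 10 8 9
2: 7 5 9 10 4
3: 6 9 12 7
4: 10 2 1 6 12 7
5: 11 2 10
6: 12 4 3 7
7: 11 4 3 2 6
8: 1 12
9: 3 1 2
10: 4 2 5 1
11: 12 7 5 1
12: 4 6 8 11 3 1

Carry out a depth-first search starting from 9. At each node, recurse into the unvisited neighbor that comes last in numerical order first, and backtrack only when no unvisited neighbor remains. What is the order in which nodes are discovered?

9, 3, 12, 11, 7, 6, 4, 10, 5, 2, 1, 8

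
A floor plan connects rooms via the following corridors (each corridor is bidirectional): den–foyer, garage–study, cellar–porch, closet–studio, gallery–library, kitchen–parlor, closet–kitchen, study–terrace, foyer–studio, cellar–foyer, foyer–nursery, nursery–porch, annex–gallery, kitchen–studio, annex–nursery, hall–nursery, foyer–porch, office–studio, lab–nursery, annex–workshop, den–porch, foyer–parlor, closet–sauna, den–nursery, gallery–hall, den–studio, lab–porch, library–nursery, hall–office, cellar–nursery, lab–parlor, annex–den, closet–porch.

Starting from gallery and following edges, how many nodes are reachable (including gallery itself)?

17

BFS from gallery visits: gallery, annex, hall, library, den, nursery, workshop, office, foyer, porch, studio, cellar, lab, parlor, closet, kitchen, sauna
Reachable nodes: 17 of 20 total.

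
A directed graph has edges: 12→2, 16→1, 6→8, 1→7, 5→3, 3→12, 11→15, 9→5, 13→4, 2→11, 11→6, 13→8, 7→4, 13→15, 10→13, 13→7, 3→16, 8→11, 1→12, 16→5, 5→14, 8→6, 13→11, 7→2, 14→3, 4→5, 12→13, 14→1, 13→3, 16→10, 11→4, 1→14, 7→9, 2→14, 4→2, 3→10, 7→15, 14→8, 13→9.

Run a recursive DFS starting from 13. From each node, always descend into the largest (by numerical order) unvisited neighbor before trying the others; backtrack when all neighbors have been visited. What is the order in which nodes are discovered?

13 15 11 6 8 4 5 14 3 16 10 1 12 2 7 9

Visit 13
13 → 15
13 → 11
11 → 6
6 → 8
11 → 4
4 → 5
5 → 14
14 → 3
3 → 16
16 → 10
16 → 1
1 → 12
12 → 2
1 → 7
7 → 9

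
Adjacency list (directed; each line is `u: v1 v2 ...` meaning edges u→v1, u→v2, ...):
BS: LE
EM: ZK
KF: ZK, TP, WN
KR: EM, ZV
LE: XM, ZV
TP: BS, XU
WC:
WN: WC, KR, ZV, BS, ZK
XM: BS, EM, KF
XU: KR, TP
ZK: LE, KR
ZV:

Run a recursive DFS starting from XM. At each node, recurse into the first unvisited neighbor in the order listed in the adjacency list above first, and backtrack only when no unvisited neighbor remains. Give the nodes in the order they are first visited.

Visit XM
XM → BS
BS → LE
LE → ZV
XM → EM
EM → ZK
ZK → KR
XM → KF
KF → TP
TP → XU
KF → WN
WN → WC

XM, BS, LE, ZV, EM, ZK, KR, KF, TP, XU, WN, WC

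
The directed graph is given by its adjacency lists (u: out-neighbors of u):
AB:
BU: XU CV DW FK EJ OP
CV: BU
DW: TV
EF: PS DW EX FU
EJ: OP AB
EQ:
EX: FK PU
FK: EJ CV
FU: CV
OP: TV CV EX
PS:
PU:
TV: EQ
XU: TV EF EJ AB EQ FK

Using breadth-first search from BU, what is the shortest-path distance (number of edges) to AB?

2

Level 0: BU
Level 1: CV, DW, EJ, FK, OP, XU
Level 2: AB, EF, EQ, EX, TV
Level 3: FU, PS, PU
AB first appears at level 2.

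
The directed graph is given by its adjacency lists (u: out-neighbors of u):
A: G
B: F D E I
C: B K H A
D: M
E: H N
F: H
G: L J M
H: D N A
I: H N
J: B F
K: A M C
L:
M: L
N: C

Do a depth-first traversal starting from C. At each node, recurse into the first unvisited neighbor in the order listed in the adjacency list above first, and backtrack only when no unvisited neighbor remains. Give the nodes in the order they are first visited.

Visit C
C → B
B → F
F → H
H → D
D → M
M → L
H → N
H → A
A → G
G → J
B → E
B → I
C → K

C -> B -> F -> H -> D -> M -> L -> N -> A -> G -> J -> E -> I -> K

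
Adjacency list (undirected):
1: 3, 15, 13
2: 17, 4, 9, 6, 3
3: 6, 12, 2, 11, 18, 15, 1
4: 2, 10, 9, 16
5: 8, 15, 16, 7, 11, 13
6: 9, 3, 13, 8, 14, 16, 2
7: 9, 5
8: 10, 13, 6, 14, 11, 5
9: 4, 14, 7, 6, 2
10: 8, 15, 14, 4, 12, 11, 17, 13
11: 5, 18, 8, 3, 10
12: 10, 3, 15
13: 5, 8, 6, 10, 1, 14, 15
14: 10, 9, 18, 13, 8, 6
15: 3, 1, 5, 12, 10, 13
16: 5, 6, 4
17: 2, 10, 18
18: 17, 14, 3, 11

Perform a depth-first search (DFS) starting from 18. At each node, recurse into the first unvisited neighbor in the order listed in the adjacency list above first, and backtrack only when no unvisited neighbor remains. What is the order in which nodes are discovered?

18 → 17 → 2 → 4 → 10 → 8 → 13 → 5 → 15 → 3 → 6 → 9 → 14 → 7 → 16 → 12 → 11 → 1

Visit 18
18 → 17
17 → 2
2 → 4
4 → 10
10 → 8
8 → 13
13 → 5
5 → 15
15 → 3
3 → 6
6 → 9
9 → 14
9 → 7
6 → 16
3 → 12
3 → 11
3 → 1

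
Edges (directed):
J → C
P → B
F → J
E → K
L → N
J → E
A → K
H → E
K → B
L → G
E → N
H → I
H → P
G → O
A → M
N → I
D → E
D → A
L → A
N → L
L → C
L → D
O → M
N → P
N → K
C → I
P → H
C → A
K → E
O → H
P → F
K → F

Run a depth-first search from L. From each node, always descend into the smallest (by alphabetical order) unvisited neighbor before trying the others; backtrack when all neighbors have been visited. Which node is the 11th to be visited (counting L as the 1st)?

Visit L
L → A
A → K
K → B
K → E
E → N
N → I
N → P
P → F
F → J
J → C
P → H
A → M
L → D
L → G
G → O

Visit order: L, A, K, B, E, N, I, P, F, J, C, H, M, D, G, O

C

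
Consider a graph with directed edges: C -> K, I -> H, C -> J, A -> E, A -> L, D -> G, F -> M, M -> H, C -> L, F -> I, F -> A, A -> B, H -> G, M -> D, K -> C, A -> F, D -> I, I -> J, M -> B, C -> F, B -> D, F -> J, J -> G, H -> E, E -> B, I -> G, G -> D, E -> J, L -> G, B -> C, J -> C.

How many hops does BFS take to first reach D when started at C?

3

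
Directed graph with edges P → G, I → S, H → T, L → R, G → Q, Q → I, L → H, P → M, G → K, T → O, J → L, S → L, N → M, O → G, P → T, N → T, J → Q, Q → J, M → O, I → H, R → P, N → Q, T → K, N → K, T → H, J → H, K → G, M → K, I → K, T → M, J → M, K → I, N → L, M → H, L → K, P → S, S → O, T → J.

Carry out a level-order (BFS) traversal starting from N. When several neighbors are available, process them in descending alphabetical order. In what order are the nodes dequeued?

N, T, Q, M, L, K, O, J, H, I, R, G, S, P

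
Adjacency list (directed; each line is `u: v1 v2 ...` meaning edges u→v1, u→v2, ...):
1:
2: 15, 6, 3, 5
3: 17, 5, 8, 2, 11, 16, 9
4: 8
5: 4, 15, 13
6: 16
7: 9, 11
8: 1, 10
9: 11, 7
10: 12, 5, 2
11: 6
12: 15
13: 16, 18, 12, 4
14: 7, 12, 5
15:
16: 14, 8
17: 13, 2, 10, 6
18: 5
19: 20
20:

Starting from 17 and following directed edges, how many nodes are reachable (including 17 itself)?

BFS from 17 visits: 17, 13, 10, 6, 2, 18, 16, 12, 4, 5, 15, 3, 14, 8, 11, 9, 7, 1
Reachable nodes: 18 of 20 total.

18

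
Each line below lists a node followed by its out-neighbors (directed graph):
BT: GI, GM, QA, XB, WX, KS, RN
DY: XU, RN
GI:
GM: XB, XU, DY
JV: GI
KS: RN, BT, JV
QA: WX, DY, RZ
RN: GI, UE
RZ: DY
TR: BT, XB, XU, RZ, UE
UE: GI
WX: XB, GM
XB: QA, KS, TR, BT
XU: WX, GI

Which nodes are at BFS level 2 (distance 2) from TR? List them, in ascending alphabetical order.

DY, GI, GM, KS, QA, RN, WX

Level 0: TR
Level 1: BT, RZ, UE, XB, XU
Level 2: DY, GI, GM, KS, QA, RN, WX
Level 3: JV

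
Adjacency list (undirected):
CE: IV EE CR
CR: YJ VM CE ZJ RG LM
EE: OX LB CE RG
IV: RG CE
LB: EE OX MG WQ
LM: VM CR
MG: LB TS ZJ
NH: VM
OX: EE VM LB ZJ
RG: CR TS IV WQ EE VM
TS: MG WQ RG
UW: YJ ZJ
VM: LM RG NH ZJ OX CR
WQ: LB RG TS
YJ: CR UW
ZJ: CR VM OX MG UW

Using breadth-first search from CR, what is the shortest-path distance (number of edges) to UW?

Level 0: CR
Level 1: CE, LM, RG, VM, YJ, ZJ
Level 2: EE, IV, MG, NH, OX, TS, UW, WQ
Level 3: LB
UW first appears at level 2.

2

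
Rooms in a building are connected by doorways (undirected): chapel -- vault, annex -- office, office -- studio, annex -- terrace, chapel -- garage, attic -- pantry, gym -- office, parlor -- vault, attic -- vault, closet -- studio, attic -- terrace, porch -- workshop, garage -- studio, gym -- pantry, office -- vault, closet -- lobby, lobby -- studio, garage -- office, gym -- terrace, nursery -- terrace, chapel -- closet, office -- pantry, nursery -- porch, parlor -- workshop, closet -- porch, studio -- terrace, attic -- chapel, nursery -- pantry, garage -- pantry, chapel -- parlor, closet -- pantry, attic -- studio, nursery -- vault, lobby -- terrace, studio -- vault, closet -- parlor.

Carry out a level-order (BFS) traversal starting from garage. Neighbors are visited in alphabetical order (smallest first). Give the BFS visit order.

Visit garage; enqueue chapel, office, pantry, studio → queue [chapel, office, pantry, studio]
Visit chapel; enqueue attic, closet, parlor, vault → queue [office, pantry, studio, attic, closet, parlor, vault]
Visit office; enqueue annex, gym → queue [pantry, studio, attic, closet, parlor, vault, annex, gym]
Visit pantry; enqueue nursery → queue [studio, attic, closet, parlor, vault, annex, gym, nursery]
Visit studio; enqueue lobby, terrace → queue [attic, closet, parlor, vault, annex, gym, nursery, lobby, terrace]
Visit attic → queue [closet, parlor, vault, annex, gym, nursery, lobby, terrace]
Visit closet; enqueue porch → queue [parlor, vault, annex, gym, nursery, lobby, terrace, porch]
Visit parlor; enqueue workshop → queue [vault, annex, gym, nursery, lobby, terrace, porch, workshop]
Visit vault → queue [annex, gym, nursery, lobby, terrace, porch, workshop]
Visit annex → queue [gym, nursery, lobby, terrace, porch, workshop]
Visit gym → queue [nursery, lobby, terrace, porch, workshop]
Visit nursery → queue [lobby, terrace, porch, workshop]
Visit lobby → queue [terrace, porch, workshop]
Visit terrace → queue [porch, workshop]
Visit porch → queue [workshop]
Visit workshop → queue []

garage → chapel → office → pantry → studio → attic → closet → parlor → vault → annex → gym → nursery → lobby → terrace → porch → workshop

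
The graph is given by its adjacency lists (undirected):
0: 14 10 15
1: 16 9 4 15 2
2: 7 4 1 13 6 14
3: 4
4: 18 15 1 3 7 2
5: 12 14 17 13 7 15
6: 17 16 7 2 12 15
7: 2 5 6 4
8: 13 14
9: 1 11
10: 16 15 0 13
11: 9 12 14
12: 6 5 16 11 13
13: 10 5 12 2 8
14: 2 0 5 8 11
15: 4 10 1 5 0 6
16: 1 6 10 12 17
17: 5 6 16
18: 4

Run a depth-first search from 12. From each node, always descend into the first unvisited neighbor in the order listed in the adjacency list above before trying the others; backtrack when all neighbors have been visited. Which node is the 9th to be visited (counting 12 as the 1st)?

Visit 12
12 → 6
6 → 17
17 → 5
5 → 14
14 → 2
2 → 7
7 → 4
4 → 18
4 → 15
15 → 10
10 → 16
16 → 1
1 → 9
9 → 11
10 → 0
10 → 13
13 → 8
4 → 3

Visit order: 12, 6, 17, 5, 14, 2, 7, 4, 18, 15, 10, 16, 1, 9, 11, 0, 13, 8, 3

18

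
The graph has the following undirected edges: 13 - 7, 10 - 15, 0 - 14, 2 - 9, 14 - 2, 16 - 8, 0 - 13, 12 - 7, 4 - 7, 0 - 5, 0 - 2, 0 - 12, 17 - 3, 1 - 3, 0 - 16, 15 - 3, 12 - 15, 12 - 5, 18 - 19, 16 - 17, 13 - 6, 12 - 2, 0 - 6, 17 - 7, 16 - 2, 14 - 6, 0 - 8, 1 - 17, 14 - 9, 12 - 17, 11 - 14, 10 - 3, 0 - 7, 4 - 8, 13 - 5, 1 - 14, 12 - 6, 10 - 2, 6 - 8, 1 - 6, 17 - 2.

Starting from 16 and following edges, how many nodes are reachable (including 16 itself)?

18

BFS from 16 visits: 16, 0, 2, 8, 17, 5, 6, 7, 12, 13, 14, 9, 10, 4, 1, 3, 15, 11
Reachable nodes: 18 of 20 total.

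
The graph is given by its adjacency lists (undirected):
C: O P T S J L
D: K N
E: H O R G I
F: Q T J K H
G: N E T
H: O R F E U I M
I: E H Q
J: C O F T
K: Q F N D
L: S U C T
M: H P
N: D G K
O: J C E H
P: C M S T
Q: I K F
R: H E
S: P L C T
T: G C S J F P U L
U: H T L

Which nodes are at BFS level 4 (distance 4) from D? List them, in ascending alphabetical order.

Level 0: D
Level 1: K, N
Level 2: F, G, Q
Level 3: E, H, I, J, T
Level 4: C, L, M, O, P, R, S, U

C, L, M, O, P, R, S, U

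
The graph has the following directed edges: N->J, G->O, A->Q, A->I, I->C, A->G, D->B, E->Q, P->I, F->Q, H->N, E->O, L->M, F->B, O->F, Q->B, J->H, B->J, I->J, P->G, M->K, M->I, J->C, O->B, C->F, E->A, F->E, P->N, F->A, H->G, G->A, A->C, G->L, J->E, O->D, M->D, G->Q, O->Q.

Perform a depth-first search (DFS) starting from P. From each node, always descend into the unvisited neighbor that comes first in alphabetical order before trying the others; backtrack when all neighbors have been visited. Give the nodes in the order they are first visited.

Visit P
P → G
G → A
A → C
C → F
F → B
B → J
J → E
E → O
O → D
O → Q
J → H
H → N
A → I
G → L
L → M
M → K

P -> G -> A -> C -> F -> B -> J -> E -> O -> D -> Q -> H -> N -> I -> L -> M -> K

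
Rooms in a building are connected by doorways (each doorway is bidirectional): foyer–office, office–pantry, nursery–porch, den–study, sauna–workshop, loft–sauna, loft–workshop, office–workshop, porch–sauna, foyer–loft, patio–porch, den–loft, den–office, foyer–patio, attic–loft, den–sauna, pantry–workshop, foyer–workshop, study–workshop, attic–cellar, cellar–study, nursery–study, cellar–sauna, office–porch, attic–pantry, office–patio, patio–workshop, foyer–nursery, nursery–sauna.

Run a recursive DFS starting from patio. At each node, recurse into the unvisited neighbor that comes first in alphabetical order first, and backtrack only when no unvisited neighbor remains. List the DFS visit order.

patio, foyer, loft, attic, cellar, sauna, den, office, pantry, workshop, study, nursery, porch

Visit patio
patio → foyer
foyer → loft
loft → attic
attic → cellar
cellar → sauna
sauna → den
den → office
office → pantry
pantry → workshop
workshop → study
study → nursery
nursery → porch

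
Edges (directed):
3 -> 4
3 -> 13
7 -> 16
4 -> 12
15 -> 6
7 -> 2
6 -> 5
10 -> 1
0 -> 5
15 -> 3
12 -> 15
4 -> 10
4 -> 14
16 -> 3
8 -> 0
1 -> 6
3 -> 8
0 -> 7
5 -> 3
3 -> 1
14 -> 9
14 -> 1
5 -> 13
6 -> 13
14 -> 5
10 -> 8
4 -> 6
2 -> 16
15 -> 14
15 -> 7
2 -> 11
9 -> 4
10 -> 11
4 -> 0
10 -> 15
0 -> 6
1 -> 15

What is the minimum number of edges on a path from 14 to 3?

2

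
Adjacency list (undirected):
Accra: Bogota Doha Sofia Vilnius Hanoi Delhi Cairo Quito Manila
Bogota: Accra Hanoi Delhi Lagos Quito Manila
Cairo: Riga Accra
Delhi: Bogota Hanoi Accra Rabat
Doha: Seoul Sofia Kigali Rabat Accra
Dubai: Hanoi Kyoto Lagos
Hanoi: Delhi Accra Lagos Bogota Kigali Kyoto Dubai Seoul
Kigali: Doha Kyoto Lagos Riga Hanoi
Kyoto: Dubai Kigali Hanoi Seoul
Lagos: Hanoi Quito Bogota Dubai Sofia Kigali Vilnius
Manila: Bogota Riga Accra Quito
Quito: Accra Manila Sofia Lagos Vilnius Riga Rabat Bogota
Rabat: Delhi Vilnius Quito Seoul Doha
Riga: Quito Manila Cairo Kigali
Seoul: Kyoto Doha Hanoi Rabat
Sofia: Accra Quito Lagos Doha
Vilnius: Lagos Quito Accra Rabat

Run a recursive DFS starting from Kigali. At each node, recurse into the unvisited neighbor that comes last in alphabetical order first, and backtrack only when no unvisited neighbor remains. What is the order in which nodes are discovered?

Visit Kigali
Kigali → Riga
Riga → Quito
Quito → Vilnius
Vilnius → Rabat
Rabat → Seoul
Seoul → Kyoto
Kyoto → Hanoi
Hanoi → Lagos
Lagos → Sofia
Sofia → Doha
Doha → Accra
Accra → Manila
Manila → Bogota
Bogota → Delhi
Accra → Cairo
Lagos → Dubai

Kigali Riga Quito Vilnius Rabat Seoul Kyoto Hanoi Lagos Sofia Doha Accra Manila Bogota Delhi Cairo Dubai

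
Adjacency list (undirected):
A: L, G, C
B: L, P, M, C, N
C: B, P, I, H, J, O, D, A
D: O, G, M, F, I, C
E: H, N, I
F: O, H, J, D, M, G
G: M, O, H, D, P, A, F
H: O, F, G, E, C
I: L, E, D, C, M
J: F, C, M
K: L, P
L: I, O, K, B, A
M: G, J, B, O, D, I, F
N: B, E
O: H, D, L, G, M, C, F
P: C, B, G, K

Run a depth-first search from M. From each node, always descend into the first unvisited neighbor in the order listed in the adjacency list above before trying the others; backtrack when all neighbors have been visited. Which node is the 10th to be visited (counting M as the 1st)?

Visit M
M → G
G → O
O → H
H → F
F → J
J → C
C → B
B → L
L → I
I → E
E → N
I → D
L → K
K → P
L → A

Visit order: M, G, O, H, F, J, C, B, L, I, E, N, D, K, P, A

I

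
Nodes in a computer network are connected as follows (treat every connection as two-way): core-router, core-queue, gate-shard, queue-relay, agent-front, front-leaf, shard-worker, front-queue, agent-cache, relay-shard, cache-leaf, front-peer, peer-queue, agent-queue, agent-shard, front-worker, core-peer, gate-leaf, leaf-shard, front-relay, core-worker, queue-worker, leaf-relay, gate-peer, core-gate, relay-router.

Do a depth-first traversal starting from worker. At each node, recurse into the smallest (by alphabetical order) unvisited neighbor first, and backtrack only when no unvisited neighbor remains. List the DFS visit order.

worker -> core -> gate -> leaf -> cache -> agent -> front -> peer -> queue -> relay -> router -> shard

Visit worker
worker → core
core → gate
gate → leaf
leaf → cache
cache → agent
agent → front
front → peer
peer → queue
queue → relay
relay → router
relay → shard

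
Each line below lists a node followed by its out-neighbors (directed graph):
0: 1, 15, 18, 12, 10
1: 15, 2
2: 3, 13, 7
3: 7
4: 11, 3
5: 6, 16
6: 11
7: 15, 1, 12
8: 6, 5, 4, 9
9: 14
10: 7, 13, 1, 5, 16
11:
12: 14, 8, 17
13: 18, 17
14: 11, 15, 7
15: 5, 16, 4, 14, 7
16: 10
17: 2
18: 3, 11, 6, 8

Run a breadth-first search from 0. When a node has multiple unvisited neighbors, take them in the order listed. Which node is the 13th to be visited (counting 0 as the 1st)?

3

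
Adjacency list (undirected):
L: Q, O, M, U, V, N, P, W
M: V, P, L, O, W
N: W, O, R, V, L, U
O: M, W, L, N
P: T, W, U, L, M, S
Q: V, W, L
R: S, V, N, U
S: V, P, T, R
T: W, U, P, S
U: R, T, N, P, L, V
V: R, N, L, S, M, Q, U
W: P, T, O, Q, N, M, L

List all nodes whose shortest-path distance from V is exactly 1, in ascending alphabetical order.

L, M, N, Q, R, S, U

Level 0: V
Level 1: L, M, N, Q, R, S, U
Level 2: O, P, T, W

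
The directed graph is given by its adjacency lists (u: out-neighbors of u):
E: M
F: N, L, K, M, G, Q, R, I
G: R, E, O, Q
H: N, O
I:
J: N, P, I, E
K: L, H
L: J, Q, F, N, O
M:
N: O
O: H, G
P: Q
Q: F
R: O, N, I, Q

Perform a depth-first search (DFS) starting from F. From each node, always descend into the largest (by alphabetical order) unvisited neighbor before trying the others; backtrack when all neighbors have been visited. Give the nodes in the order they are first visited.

Visit F
F → R
R → Q
R → O
O → H
H → N
O → G
G → E
E → M
R → I
F → L
L → J
J → P
F → K

F → R → Q → O → H → N → G → E → M → I → L → J → P → K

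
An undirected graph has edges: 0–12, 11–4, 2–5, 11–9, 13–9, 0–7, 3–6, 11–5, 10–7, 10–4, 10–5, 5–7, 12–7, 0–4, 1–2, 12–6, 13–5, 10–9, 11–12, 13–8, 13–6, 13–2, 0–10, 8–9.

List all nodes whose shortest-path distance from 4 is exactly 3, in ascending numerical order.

2, 6, 8, 13

Level 0: 4
Level 1: 0, 10, 11
Level 2: 5, 7, 9, 12
Level 3: 2, 6, 8, 13
Level 4: 1, 3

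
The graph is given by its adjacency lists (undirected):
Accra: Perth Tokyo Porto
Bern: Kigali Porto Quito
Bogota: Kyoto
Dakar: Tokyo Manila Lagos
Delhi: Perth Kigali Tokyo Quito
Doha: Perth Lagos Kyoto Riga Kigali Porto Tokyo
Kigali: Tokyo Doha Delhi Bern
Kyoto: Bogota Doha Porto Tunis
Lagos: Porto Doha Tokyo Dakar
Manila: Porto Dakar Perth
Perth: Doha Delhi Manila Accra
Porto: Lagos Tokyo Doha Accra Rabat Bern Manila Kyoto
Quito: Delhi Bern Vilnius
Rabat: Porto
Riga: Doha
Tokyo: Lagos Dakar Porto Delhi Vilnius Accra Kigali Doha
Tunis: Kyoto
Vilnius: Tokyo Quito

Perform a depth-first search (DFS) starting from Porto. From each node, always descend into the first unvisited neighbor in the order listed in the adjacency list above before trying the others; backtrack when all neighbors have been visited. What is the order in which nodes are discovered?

Porto, Lagos, Doha, Perth, Delhi, Kigali, Tokyo, Dakar, Manila, Vilnius, Quito, Bern, Accra, Kyoto, Bogota, Tunis, Riga, Rabat

Visit Porto
Porto → Lagos
Lagos → Doha
Doha → Perth
Perth → Delhi
Delhi → Kigali
Kigali → Tokyo
Tokyo → Dakar
Dakar → Manila
Tokyo → Vilnius
Vilnius → Quito
Quito → Bern
Tokyo → Accra
Doha → Kyoto
Kyoto → Bogota
Kyoto → Tunis
Doha → Riga
Porto → Rabat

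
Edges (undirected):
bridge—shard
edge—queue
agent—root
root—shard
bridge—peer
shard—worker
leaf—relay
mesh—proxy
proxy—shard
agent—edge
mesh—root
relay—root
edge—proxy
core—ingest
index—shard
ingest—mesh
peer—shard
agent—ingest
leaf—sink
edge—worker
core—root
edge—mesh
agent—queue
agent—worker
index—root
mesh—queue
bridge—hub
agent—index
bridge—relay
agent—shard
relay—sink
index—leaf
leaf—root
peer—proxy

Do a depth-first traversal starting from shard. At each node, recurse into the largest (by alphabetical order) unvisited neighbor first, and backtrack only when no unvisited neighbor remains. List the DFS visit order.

Visit shard
shard → worker
worker → edge
edge → queue
queue → mesh
mesh → root
root → relay
relay → sink
sink → leaf
leaf → index
index → agent
agent → ingest
ingest → core
relay → bridge
bridge → peer
peer → proxy
bridge → hub

shard, worker, edge, queue, mesh, root, relay, sink, leaf, index, agent, ingest, core, bridge, peer, proxy, hub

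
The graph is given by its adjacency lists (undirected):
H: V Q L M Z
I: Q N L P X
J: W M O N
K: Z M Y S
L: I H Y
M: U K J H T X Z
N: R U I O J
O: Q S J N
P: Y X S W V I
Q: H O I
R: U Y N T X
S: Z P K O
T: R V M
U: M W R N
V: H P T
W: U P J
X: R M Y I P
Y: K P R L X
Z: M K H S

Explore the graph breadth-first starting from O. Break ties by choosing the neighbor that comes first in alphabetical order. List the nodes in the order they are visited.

O → J → N → Q → S → M → W → I → R → U → H → K → P → Z → T → X → L → Y → V

Visit O; enqueue J, N, Q, S → queue [J, N, Q, S]
Visit J; enqueue M, W → queue [N, Q, S, M, W]
Visit N; enqueue I, R, U → queue [Q, S, M, W, I, R, U]
Visit Q; enqueue H → queue [S, M, W, I, R, U, H]
Visit S; enqueue K, P, Z → queue [M, W, I, R, U, H, K, P, Z]
Visit M; enqueue T, X → queue [W, I, R, U, H, K, P, Z, T, X]
Visit W → queue [I, R, U, H, K, P, Z, T, X]
Visit I; enqueue L → queue [R, U, H, K, P, Z, T, X, L]
Visit R; enqueue Y → queue [U, H, K, P, Z, T, X, L, Y]
Visit U → queue [H, K, P, Z, T, X, L, Y]
Visit H; enqueue V → queue [K, P, Z, T, X, L, Y, V]
Visit K → queue [P, Z, T, X, L, Y, V]
Visit P → queue [Z, T, X, L, Y, V]
Visit Z → queue [T, X, L, Y, V]
Visit T → queue [X, L, Y, V]
Visit X → queue [L, Y, V]
Visit L → queue [Y, V]
Visit Y → queue [V]
Visit V → queue []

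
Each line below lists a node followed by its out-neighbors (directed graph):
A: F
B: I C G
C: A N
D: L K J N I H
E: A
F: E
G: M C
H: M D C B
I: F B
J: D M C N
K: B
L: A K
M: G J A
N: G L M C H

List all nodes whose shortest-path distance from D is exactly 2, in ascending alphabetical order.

A, B, C, F, G, M

Level 0: D
Level 1: H, I, J, K, L, N
Level 2: A, B, C, F, G, M
Level 3: E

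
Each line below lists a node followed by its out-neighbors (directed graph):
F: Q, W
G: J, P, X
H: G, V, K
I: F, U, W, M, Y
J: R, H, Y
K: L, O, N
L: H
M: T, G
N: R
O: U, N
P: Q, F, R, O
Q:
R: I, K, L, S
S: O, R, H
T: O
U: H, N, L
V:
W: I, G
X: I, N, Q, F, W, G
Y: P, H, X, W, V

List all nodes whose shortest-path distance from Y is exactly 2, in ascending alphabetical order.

F, G, I, K, N, O, Q, R

Level 0: Y
Level 1: H, P, V, W, X
Level 2: F, G, I, K, N, O, Q, R
Level 3: J, L, M, S, U
Level 4: T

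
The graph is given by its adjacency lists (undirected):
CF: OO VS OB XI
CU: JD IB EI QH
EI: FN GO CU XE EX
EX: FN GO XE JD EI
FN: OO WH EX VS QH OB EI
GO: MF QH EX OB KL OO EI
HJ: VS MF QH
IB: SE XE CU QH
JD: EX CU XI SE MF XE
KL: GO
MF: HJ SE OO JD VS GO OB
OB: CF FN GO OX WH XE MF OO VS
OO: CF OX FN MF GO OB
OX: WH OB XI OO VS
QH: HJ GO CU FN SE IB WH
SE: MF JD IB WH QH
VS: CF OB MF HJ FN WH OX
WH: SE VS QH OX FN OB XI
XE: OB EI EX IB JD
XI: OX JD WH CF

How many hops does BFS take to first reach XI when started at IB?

3

Level 0: IB
Level 1: CU, QH, SE, XE
Level 2: EI, EX, FN, GO, HJ, JD, MF, OB, WH
Level 3: CF, KL, OO, OX, VS, XI
XI first appears at level 3.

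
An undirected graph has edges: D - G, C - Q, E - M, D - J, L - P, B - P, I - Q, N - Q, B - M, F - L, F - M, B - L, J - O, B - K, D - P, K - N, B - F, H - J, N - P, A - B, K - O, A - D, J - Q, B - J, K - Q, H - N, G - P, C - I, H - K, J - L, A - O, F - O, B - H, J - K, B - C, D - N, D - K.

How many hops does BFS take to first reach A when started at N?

Level 0: N
Level 1: D, H, K, P, Q
Level 2: A, B, C, G, I, J, L, O
Level 3: F, M
Level 4: E
A first appears at level 2.

2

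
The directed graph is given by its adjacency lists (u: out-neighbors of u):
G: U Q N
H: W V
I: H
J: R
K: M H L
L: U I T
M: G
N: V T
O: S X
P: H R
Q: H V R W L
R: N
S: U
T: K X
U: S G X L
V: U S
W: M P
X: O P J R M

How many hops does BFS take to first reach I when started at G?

Level 0: G
Level 1: N, Q, U
Level 2: H, L, R, S, T, V, W, X
Level 3: I, J, K, M, O, P
I first appears at level 3.

3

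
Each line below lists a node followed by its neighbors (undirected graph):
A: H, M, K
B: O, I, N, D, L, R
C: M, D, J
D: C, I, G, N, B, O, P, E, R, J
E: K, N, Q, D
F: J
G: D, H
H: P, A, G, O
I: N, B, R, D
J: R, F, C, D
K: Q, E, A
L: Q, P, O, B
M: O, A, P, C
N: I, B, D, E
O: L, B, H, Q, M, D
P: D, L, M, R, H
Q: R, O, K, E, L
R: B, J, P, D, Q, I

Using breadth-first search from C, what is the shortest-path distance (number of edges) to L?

Level 0: C
Level 1: D, J, M
Level 2: A, B, E, F, G, I, N, O, P, R
Level 3: H, K, L, Q
L first appears at level 3.

3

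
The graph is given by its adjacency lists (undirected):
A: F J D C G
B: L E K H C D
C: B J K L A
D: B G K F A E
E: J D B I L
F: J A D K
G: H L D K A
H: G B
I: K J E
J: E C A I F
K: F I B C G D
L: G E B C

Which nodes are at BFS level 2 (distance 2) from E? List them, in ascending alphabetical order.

A, C, F, G, H, K

Level 0: E
Level 1: B, D, I, J, L
Level 2: A, C, F, G, H, K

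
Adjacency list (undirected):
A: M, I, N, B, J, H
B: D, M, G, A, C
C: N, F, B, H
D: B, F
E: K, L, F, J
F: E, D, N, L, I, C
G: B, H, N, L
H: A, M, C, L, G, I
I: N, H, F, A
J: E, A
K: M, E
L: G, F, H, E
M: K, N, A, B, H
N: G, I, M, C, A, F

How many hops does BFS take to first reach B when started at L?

2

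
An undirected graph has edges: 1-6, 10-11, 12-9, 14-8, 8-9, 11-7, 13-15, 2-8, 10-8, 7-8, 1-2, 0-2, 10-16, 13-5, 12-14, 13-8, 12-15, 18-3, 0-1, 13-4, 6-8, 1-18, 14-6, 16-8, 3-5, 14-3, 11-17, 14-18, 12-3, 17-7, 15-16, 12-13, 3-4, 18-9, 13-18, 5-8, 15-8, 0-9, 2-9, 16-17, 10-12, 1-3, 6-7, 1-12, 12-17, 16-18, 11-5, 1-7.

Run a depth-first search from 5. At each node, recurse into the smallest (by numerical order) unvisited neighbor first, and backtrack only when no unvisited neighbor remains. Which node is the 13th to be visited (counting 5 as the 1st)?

18

Visit 5
5 → 3
3 → 1
1 → 0
0 → 2
2 → 8
8 → 6
6 → 7
7 → 11
11 → 10
10 → 12
12 → 9
9 → 18
18 → 13
13 → 4
13 → 15
15 → 16
16 → 17
18 → 14

Visit order: 5, 3, 1, 0, 2, 8, 6, 7, 11, 10, 12, 9, 18, 13, 4, 15, 16, 17, 14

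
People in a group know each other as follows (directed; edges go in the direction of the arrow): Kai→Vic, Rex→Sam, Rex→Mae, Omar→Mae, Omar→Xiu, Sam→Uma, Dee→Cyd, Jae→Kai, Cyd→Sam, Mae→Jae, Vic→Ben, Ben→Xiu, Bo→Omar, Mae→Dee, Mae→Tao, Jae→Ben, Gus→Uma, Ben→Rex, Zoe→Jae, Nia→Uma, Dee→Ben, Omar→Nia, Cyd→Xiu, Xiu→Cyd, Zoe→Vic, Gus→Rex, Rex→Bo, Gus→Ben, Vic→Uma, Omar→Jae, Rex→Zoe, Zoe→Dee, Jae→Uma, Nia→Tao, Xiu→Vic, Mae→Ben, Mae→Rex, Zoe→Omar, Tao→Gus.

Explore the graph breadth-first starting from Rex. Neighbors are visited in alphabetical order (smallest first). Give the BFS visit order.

Visit Rex; enqueue Bo, Mae, Sam, Zoe → queue [Bo, Mae, Sam, Zoe]
Visit Bo; enqueue Omar → queue [Mae, Sam, Zoe, Omar]
Visit Mae; enqueue Ben, Dee, Jae, Tao → queue [Sam, Zoe, Omar, Ben, Dee, Jae, Tao]
Visit Sam; enqueue Uma → queue [Zoe, Omar, Ben, Dee, Jae, Tao, Uma]
Visit Zoe; enqueue Vic → queue [Omar, Ben, Dee, Jae, Tao, Uma, Vic]
Visit Omar; enqueue Nia, Xiu → queue [Ben, Dee, Jae, Tao, Uma, Vic, Nia, Xiu]
Visit Ben → queue [Dee, Jae, Tao, Uma, Vic, Nia, Xiu]
Visit Dee; enqueue Cyd → queue [Jae, Tao, Uma, Vic, Nia, Xiu, Cyd]
Visit Jae; enqueue Kai → queue [Tao, Uma, Vic, Nia, Xiu, Cyd, Kai]
Visit Tao; enqueue Gus → queue [Uma, Vic, Nia, Xiu, Cyd, Kai, Gus]
Visit Uma → queue [Vic, Nia, Xiu, Cyd, Kai, Gus]
Visit Vic → queue [Nia, Xiu, Cyd, Kai, Gus]
Visit Nia → queue [Xiu, Cyd, Kai, Gus]
Visit Xiu → queue [Cyd, Kai, Gus]
Visit Cyd → queue [Kai, Gus]
Visit Kai → queue [Gus]
Visit Gus → queue []

Rex Bo Mae Sam Zoe Omar Ben Dee Jae Tao Uma Vic Nia Xiu Cyd Kai Gus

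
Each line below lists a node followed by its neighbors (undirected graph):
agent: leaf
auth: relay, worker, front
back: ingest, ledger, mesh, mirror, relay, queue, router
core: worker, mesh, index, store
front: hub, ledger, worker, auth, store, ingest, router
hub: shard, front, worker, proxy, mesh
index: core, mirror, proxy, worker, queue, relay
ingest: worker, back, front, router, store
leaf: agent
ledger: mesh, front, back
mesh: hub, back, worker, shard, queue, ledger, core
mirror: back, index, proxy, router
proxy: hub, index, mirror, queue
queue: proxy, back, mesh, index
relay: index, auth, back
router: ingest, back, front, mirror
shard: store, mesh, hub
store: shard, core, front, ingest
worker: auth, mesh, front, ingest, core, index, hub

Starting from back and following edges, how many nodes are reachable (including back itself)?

BFS from back visits: back, ingest, ledger, mesh, mirror, relay, queue, router, worker, front, store, hub, shard, core, index, proxy, auth
Reachable nodes: 17 of 19 total.

17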